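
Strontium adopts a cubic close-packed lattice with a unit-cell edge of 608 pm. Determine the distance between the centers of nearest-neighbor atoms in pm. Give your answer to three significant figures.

In an FCC structure, atoms touch along the face diagonal, so √2·a = 4r; the nearest-neighbor distance equals 2r = 0.7071·a.
d = 0.7071 × 608 = 430 pm.

430 pm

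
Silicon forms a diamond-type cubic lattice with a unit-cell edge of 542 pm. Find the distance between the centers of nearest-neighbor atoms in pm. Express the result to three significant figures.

235 pm

In a diamond cubic structure, nearest neighbors lie along the body diagonal with √3·a = 8r; the nearest-neighbor distance equals 2r = 0.4330·a.
d = 0.4330 × 542 = 235 pm.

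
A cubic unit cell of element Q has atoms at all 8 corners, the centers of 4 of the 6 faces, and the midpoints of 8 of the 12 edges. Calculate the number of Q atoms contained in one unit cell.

Corner atoms are shared by 8 cells (1/8 each), face atoms by 2 (1/2 each), edge atoms by 4 (1/4 each).
Net atoms = 8 × 1/8 + 4 × 1/2 + 8 × 1/4 = 1 + 2 + 2 = 5.

5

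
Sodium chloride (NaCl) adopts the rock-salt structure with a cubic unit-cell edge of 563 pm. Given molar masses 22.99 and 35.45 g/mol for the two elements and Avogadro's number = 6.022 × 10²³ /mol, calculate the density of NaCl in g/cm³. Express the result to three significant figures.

2.18 g/cm³

The rock-salt structure contains Z = 4 formula units per cell; M(NaCl) = 22.99 + 35.45 = 58.44 g/mol.
a³ = (5.630 × 10^-8 cm)³ = 1.785 × 10^-22 cm³.
ρ = 4 × 58.44 / (6.022 × 10²³ × 1.785 × 10^-22) = 2.175 g/cm³.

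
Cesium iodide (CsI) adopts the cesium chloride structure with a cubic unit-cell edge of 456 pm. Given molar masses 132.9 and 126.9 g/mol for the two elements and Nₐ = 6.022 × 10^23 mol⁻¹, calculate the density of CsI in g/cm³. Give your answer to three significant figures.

The cesium chloride structure contains Z = 1 formula unit per cell; M(CsI) = 132.9 + 126.9 = 259.8 g/mol.
a³ = (4.560 × 10^-8 cm)³ = 9.482 × 10^-23 cm³.
ρ = 1 × 259.8 / (6.022 × 10²³ × 9.482 × 10^-23) = 4.550 g/cm³.

4.55 g/cm³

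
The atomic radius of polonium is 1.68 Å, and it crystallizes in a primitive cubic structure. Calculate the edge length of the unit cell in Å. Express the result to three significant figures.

3.36 Å

In a simple cubic lattice, atoms touch along the cell edge, so a = 2r.
a = 2r = 2 × 1.68 = 3.36 Å.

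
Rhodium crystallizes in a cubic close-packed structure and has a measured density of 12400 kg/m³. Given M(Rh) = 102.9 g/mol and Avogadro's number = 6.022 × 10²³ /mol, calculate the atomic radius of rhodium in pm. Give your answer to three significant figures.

135 pm

For an FCC cell (Z = 4), a³ = Z·M/(N_A·ρ) = 4 × 102.9 / (6.022 × 10²³ × 12.40) = 5.512 × 10^-23 cm³, so a = 3.806 × 10^-8 cm = 380.6 pm.
Atoms touch along the face diagonal, so √2·a = 4r, so r = 0.3536 × a = 135 pm.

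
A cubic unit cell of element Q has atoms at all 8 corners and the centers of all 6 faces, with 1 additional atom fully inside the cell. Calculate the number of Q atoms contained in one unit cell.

5

Corner atoms are shared by 8 cells (1/8 each), face atoms by 2 (1/2 each), interior atoms are unshared.
Net atoms = 8 × 1/8 + 6 × 1/2 + 1 = 1 + 3 + 1 = 5.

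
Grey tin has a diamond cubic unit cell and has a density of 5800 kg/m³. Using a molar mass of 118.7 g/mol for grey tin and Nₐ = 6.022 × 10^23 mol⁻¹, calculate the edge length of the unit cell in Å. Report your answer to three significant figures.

6.48 Å

With Z = 8 atoms per diamond cubic cell, a³ = Z·M/(N_A·ρ) = 8 × 118.7 / (6.022 × 10²³ × 5.800 g/cm³) = 2.719 × 10^-22 cm³.
a = (2.719 × 10^-22)^(1/3) = 6.478 × 10^-8 cm = 6.48 Å.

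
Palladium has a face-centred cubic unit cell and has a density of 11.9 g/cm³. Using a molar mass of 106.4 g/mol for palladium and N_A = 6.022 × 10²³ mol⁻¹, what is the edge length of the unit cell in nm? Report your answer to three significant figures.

0.390 nm

With Z = 4 atoms per FCC cell, a³ = Z·M/(N_A·ρ) = 4 × 106.4 / (6.022 × 10²³ × 11.90 g/cm³) = 5.939 × 10^-23 cm³.
a = (5.939 × 10^-23)^(1/3) = 3.902 × 10^-8 cm = 0.390 nm.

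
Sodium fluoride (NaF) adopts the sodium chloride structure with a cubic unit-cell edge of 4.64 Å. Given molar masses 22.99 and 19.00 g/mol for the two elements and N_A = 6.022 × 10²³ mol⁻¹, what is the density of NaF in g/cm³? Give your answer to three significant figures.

2.79 g/cm³

The sodium chloride structure contains Z = 4 formula units per cell; M(NaF) = 22.99 + 19.00 = 41.99 g/mol.
a³ = (4.640 × 10^-8 cm)³ = 9.990 × 10^-23 cm³.
ρ = 4 × 41.99 / (6.022 × 10²³ × 9.990 × 10^-23) = 2.792 g/cm³.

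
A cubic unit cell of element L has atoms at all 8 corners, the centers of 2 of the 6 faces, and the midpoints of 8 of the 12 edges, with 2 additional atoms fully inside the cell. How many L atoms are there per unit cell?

Corner atoms are shared by 8 cells (1/8 each), face atoms by 2 (1/2 each), edge atoms by 4 (1/4 each), interior atoms are unshared.
Net atoms = 8 × 1/8 + 2 × 1/2 + 8 × 1/4 + 2 = 1 + 1 + 2 + 2 = 6.

6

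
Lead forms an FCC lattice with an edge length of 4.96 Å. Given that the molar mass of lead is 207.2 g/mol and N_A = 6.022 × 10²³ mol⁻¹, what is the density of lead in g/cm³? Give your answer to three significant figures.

11.3 g/cm³

An FCC unit cell contains Z = 4 atoms.
Cell volume: a³ = (4.96 Å)³ = (4.960 × 10^-8 cm)³ = 1.220 × 10^-22 cm³.
ρ = Z·M/(N_A·a³) = 4 × 207.2 / (6.022 × 10²³ × 1.220 × 10^-22) = 11.28 g/cm³.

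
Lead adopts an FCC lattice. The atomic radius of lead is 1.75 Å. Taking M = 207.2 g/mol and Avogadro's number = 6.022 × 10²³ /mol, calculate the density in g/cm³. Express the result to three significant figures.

11.3 g/cm³

In an FCC lattice, atoms touch along the face diagonal, so √2·a = 4r, giving a = 4.950 Å = 4.950 × 10^-8 cm.
With Z = 4, ρ = Z·M/(N_A·a³) = 4 × 207.2 / (6.022 × 10²³ × 1.213 × 10^-22) = 11.35 g/cm³.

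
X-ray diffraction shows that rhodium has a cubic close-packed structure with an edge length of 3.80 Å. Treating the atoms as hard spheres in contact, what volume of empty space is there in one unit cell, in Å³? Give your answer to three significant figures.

In an FCC lattice atoms touch along the face diagonal, so √2·a = 4r, so r = 0.3536a = 1.344 Å.
V_cell = a³ = 54.87 Å³; V_atoms = 4 × (4/3)πr³ = 40.63 Å³.
Empty space = 54.87 − 40.63 = 14.2 Å³.

14.2 Å³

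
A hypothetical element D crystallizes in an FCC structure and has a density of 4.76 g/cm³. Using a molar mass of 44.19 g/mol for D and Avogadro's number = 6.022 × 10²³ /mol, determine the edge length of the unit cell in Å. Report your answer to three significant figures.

With Z = 4 atoms per FCC cell, a³ = Z·M/(N_A·ρ) = 4 × 44.19 / (6.022 × 10²³ × 4.760 g/cm³) = 6.166 × 10^-23 cm³.
a = (6.166 × 10^-23)^(1/3) = 3.951 × 10^-8 cm = 3.95 Å.

3.95 Å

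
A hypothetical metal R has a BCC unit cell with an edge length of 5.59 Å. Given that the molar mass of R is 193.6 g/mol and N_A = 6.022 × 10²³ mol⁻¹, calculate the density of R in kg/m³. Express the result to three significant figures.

A BCC unit cell contains Z = 2 atoms.
Cell volume: a³ = (5.59 Å)³ = (5.590 × 10^-8 cm)³ = 1.747 × 10^-22 cm³.
ρ = Z·M/(N_A·a³) = 2 × 193.6 / (6.022 × 10²³ × 1.747 × 10^-22) = 3.681 g/cm³ = 3680 kg/m³.

3680 kg/m³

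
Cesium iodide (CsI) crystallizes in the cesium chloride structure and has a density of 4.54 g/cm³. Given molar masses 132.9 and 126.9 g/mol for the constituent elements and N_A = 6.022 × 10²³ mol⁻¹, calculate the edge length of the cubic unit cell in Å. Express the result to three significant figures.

M(CsI) = 259.8 g/mol; Z = 1 formula unit per cell.
a³ = Z·M/(N_A·ρ) = 1 × 259.8 / (6.022 × 10²³ × 4.54) = 9.503 × 10^-23 cm³, so a = 4.563 × 10^-8 cm = 4.56 Å.

4.56 Å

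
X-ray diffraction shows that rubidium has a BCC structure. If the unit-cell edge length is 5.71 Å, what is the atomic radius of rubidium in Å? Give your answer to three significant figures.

In a BCC lattice, atoms touch along the body diagonal, so √3·a = 4r.
r = √3·a/4 = 1.7321 × 5.71 / 4 = 2.47 Å.

2.47 Å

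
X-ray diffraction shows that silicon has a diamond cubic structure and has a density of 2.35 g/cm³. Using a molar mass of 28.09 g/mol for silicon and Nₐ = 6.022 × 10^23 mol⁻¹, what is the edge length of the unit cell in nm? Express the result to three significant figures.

0.542 nm

With Z = 8 atoms per diamond cubic cell, a³ = Z·M/(N_A·ρ) = 8 × 28.09 / (6.022 × 10²³ × 2.350 g/cm³) = 1.588 × 10^-22 cm³.
a = (1.588 × 10^-22)^(1/3) = 5.415 × 10^-8 cm = 0.542 nm.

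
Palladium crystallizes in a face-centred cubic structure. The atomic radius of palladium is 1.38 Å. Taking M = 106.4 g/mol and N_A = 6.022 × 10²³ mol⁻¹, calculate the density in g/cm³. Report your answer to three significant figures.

In an FCC lattice, atoms touch along the face diagonal, so √2·a = 4r, giving a = 3.903 Å = 3.903 × 10^-8 cm.
With Z = 4, ρ = Z·M/(N_A·a³) = 4 × 106.4 / (6.022 × 10²³ × 5.947 × 10^-23) = 11.88 g/cm³.

11.9 g/cm³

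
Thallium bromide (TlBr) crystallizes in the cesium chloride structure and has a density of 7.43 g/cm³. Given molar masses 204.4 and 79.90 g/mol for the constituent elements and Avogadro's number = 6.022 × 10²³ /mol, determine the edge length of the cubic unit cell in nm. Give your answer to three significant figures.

M(TlBr) = 284.3 g/mol; Z = 1 formula unit per cell.
a³ = Z·M/(N_A·ρ) = 1 × 284.3 / (6.022 × 10²³ × 7.43) = 6.354 × 10^-23 cm³, so a = 3.990 × 10^-8 cm = 0.399 nm.

0.399 nm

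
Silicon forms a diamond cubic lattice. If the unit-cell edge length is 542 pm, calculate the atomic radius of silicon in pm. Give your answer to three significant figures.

117 pm

In a diamond cubic lattice, nearest neighbors lie along the body diagonal with √3·a = 8r.
r = √3·a/8 = 1.7321 × 542 / 8 = 117 pm.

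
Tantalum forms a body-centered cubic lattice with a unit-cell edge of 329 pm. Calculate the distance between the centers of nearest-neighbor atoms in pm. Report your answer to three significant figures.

285 pm

In a BCC structure, atoms touch along the body diagonal, so √3·a = 4r; the nearest-neighbor distance equals 2r = 0.8660·a.
d = 0.8660 × 329 = 285 pm.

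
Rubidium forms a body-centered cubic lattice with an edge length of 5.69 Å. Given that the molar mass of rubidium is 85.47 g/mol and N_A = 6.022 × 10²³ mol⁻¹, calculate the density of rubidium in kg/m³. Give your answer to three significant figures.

1540 kg/m³

A BCC unit cell contains Z = 2 atoms.
Cell volume: a³ = (5.69 Å)³ = (5.690 × 10^-8 cm)³ = 1.842 × 10^-22 cm³.
ρ = Z·M/(N_A·a³) = 2 × 85.47 / (6.022 × 10²³ × 1.842 × 10^-22) = 1.541 g/cm³ = 1540 kg/m³.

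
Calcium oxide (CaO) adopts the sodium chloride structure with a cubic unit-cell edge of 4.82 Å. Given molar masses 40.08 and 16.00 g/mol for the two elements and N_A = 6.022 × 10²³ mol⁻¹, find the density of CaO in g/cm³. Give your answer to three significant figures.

3.33 g/cm³

The sodium chloride structure contains Z = 4 formula units per cell; M(CaO) = 40.08 + 16.00 = 56.08 g/mol.
a³ = (4.820 × 10^-8 cm)³ = 1.120 × 10^-22 cm³.
ρ = 4 × 56.08 / (6.022 × 10²³ × 1.120 × 10^-22) = 3.326 g/cm³.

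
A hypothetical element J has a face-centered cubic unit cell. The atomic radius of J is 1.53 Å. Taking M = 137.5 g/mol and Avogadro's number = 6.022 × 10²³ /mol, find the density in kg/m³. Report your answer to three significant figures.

In an FCC lattice, atoms touch along the face diagonal, so √2·a = 4r, giving a = 4.327 Å = 4.327 × 10^-8 cm.
With Z = 4, ρ = Z·M/(N_A·a³) = 4 × 137.5 / (6.022 × 10²³ × 8.104 × 10^-23) = 11.27 g/cm³ = 11300 kg/m³.

11300 kg/m³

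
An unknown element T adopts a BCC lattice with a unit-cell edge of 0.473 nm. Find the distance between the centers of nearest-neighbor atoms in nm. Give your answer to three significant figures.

In a BCC structure, atoms touch along the body diagonal, so √3·a = 4r; the nearest-neighbor distance equals 2r = 0.8660·a.
d = 0.8660 × 0.473 = 0.410 nm.

0.410 nm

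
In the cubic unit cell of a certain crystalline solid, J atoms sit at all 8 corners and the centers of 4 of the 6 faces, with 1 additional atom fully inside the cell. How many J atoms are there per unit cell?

Corner atoms are shared by 8 cells (1/8 each), face atoms by 2 (1/2 each), interior atoms are unshared.
Net atoms = 8 × 1/8 + 4 × 1/2 + 1 = 1 + 2 + 1 = 4.

4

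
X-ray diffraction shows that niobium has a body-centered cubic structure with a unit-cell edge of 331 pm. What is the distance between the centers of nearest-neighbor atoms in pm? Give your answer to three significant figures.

In a BCC structure, atoms touch along the body diagonal, so √3·a = 4r; the nearest-neighbor distance equals 2r = 0.8660·a.
d = 0.8660 × 331 = 287 pm.

287 pm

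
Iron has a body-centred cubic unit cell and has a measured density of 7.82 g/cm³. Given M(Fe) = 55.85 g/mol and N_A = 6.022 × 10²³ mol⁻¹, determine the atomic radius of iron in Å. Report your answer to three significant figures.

1.24 Å

For a BCC cell (Z = 2), a³ = Z·M/(N_A·ρ) = 2 × 55.85 / (6.022 × 10²³ × 7.820) = 2.372 × 10^-23 cm³, so a = 2.873 × 10^-8 cm = 2.873 Å.
Atoms touch along the body diagonal, so √3·a = 4r, so r = 0.4330 × a = 1.24 Å.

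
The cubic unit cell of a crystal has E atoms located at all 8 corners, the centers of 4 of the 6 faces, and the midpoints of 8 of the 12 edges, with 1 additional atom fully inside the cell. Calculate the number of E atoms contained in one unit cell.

Corner atoms are shared by 8 cells (1/8 each), face atoms by 2 (1/2 each), edge atoms by 4 (1/4 each), interior atoms are unshared.
Net atoms = 8 × 1/8 + 4 × 1/2 + 8 × 1/4 + 1 = 1 + 2 + 2 + 1 = 6.

6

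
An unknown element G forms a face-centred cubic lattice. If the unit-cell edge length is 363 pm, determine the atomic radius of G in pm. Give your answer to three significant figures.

In an FCC lattice, atoms touch along the face diagonal, so √2·a = 4r.
r = √2·a/4 = 1.4142 × 363 / 4 = 128 pm.

128 pm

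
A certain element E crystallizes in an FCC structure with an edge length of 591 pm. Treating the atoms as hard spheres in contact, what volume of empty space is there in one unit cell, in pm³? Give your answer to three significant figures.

5.36 × 10^7 pm³

In an FCC lattice atoms touch along the face diagonal, so √2·a = 4r, so r = 0.3536a = 209.0 pm.
V_cell = a³ = 2.064 × 10^8 pm³; V_atoms = 4 × (4/3)πr³ = 1.529 × 10^8 pm³.
Empty space = 2.064 × 10^8 − 1.529 × 10^8 = 5.36 × 10^7 pm³.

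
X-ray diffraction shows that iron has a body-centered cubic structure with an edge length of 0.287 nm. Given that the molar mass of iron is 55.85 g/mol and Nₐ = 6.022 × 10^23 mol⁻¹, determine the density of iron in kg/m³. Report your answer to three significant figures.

A BCC unit cell contains Z = 2 atoms.
Cell volume: a³ = (0.287 nm)³ = (2.870 × 10^-8 cm)³ = 2.364 × 10^-23 cm³.
ρ = Z·M/(N_A·a³) = 2 × 55.85 / (6.022 × 10²³ × 2.364 × 10^-23) = 7.846 g/cm³ = 7850 kg/m³.

7850 kg/m³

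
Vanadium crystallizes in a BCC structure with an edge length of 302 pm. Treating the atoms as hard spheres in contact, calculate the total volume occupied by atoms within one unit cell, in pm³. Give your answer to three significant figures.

In a BCC lattice atoms touch along the body diagonal, so √3·a = 4r, so r = 0.4330a = 130.8 pm.
V_atoms = Z × (4/3)πr³ = 2 × (4/3)π × (130.8)³ = 1.87 × 10^7 pm³.

1.87 × 10^7 pm³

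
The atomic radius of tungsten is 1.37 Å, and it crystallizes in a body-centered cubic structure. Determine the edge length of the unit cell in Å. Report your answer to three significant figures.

In a BCC lattice, atoms touch along the body diagonal, so √3·a = 4r.
a = 4r/√3 = 4 × 1.37 / 1.7321 = 3.16 Å.

3.16 Å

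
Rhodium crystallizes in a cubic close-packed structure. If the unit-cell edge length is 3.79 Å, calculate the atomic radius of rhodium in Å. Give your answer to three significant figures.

1.34 Å

In an FCC lattice, atoms touch along the face diagonal, so √2·a = 4r.
r = √2·a/4 = 1.4142 × 3.79 / 4 = 1.34 Å.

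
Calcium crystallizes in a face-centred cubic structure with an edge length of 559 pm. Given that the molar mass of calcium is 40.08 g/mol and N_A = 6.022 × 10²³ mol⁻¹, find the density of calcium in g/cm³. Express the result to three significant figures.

1.52 g/cm³

An FCC unit cell contains Z = 4 atoms.
Cell volume: a³ = (559 pm)³ = (5.590 × 10^-8 cm)³ = 1.747 × 10^-22 cm³.
ρ = Z·M/(N_A·a³) = 4 × 40.08 / (6.022 × 10²³ × 1.747 × 10^-22) = 1.524 g/cm³.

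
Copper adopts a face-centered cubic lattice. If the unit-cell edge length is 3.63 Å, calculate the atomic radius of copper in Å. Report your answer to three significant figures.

In an FCC lattice, atoms touch along the face diagonal, so √2·a = 4r.
r = √2·a/4 = 1.4142 × 3.63 / 4 = 1.28 Å.

1.28 Å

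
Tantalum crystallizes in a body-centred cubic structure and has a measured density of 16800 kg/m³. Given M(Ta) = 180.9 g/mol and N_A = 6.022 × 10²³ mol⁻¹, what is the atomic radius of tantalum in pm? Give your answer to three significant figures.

143 pm

For a BCC cell (Z = 2), a³ = Z·M/(N_A·ρ) = 2 × 180.9 / (6.022 × 10²³ × 16.80) = 3.576 × 10^-23 cm³, so a = 3.295 × 10^-8 cm = 329.5 pm.
Atoms touch along the body diagonal, so √3·a = 4r, so r = 0.4330 × a = 143 pm.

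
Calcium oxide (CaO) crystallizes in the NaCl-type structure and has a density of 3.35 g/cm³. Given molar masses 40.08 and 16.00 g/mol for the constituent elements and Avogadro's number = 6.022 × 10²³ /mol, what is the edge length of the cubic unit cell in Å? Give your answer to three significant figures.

M(CaO) = 56.08 g/mol; Z = 4 formula units per cell.
a³ = Z·M/(N_A·ρ) = 4 × 56.08 / (6.022 × 10²³ × 3.35) = 1.112 × 10^-22 cm³, so a = 4.809 × 10^-8 cm = 4.81 Å.

4.81 Å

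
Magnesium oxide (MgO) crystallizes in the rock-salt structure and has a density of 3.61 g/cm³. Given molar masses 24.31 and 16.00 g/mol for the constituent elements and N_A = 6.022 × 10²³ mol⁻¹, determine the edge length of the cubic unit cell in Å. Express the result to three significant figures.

4.20 Å

M(MgO) = 40.31 g/mol; Z = 4 formula units per cell.
a³ = Z·M/(N_A·ρ) = 4 × 40.31 / (6.022 × 10²³ × 3.61) = 7.417 × 10^-23 cm³, so a = 4.202 × 10^-8 cm = 4.20 Å.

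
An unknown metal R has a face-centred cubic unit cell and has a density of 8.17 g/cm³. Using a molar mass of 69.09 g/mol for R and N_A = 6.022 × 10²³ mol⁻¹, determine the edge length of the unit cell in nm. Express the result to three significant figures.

With Z = 4 atoms per FCC cell, a³ = Z·M/(N_A·ρ) = 4 × 69.09 / (6.022 × 10²³ × 8.170 g/cm³) = 5.617 × 10^-23 cm³.
a = (5.617 × 10^-23)^(1/3) = 3.830 × 10^-8 cm = 0.383 nm.

0.383 nm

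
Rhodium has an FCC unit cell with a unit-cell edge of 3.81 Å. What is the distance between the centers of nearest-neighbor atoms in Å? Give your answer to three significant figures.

In an FCC structure, atoms touch along the face diagonal, so √2·a = 4r; the nearest-neighbor distance equals 2r = 0.7071·a.
d = 0.7071 × 3.81 = 2.69 Å.

2.69 Å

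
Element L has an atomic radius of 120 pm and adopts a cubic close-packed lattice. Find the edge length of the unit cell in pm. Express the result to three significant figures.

In an FCC lattice, atoms touch along the face diagonal, so √2·a = 4r.
a = 4r/√2 = 4 × 120 / 1.4142 = 339 pm.

339 pm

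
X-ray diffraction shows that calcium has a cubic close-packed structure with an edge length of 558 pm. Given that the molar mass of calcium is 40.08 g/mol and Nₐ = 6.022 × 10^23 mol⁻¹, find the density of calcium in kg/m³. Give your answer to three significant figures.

An FCC unit cell contains Z = 4 atoms.
Cell volume: a³ = (558 pm)³ = (5.580 × 10^-8 cm)³ = 1.737 × 10^-22 cm³.
ρ = Z·M/(N_A·a³) = 4 × 40.08 / (6.022 × 10²³ × 1.737 × 10^-22) = 1.532 g/cm³ = 1530 kg/m³.

1530 kg/m³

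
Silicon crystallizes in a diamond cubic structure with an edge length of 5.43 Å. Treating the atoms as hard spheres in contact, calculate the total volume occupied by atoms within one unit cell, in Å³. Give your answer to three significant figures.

54.4 Å³

In a diamond cubic lattice nearest neighbors lie along the body diagonal with √3·a = 8r, so r = 0.2165a = 1.176 Å.
V_atoms = Z × (4/3)πr³ = 8 × (4/3)π × (1.176)³ = 54.4 Å³.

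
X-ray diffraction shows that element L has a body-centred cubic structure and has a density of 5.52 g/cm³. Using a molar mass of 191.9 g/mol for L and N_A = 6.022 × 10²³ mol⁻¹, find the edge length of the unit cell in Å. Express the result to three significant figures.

With Z = 2 atoms per BCC cell, a³ = Z·M/(N_A·ρ) = 2 × 191.9 / (6.022 × 10²³ × 5.520 g/cm³) = 1.155 × 10^-22 cm³.
a = (1.155 × 10^-22)^(1/3) = 4.869 × 10^-8 cm = 4.87 Å.

4.87 Å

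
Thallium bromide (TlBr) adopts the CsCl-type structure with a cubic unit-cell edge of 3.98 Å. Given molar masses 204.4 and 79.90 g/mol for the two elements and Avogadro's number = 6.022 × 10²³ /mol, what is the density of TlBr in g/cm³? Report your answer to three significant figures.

The CsCl-type structure contains Z = 1 formula unit per cell; M(TlBr) = 204.4 + 79.90 = 284.3 g/mol.
a³ = (3.980 × 10^-8 cm)³ = 6.304 × 10^-23 cm³.
ρ = 1 × 284.3 / (6.022 × 10²³ × 6.304 × 10^-23) = 7.488 g/cm³.

7.49 g/cm³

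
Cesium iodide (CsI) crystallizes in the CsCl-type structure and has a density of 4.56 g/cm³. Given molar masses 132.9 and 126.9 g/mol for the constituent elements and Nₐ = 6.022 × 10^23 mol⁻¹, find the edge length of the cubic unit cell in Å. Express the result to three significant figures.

M(CsI) = 259.8 g/mol; Z = 1 formula unit per cell.
a³ = Z·M/(N_A·ρ) = 1 × 259.8 / (6.022 × 10²³ × 4.56) = 9.461 × 10^-23 cm³, so a = 4.557 × 10^-8 cm = 4.56 Å.

4.56 Å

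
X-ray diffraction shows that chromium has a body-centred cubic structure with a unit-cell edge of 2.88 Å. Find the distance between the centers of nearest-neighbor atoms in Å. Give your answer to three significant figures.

2.49 Å

In a BCC structure, atoms touch along the body diagonal, so √3·a = 4r; the nearest-neighbor distance equals 2r = 0.8660·a.
d = 0.8660 × 2.88 = 2.49 Å.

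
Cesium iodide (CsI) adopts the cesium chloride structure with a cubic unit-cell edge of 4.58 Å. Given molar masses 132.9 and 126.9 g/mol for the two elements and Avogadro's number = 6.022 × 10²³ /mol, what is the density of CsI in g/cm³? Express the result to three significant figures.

4.49 g/cm³

The cesium chloride structure contains Z = 1 formula unit per cell; M(CsI) = 132.9 + 126.9 = 259.8 g/mol.
a³ = (4.580 × 10^-8 cm)³ = 9.607 × 10^-23 cm³.
ρ = 1 × 259.8 / (6.022 × 10²³ × 9.607 × 10^-23) = 4.491 g/cm³.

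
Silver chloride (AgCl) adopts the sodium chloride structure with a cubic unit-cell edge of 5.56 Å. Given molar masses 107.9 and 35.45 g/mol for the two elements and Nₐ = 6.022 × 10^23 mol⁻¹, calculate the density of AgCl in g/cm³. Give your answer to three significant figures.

The sodium chloride structure contains Z = 4 formula units per cell; M(AgCl) = 107.9 + 35.45 = 143.35 g/mol.
a³ = (5.560 × 10^-8 cm)³ = 1.719 × 10^-22 cm³.
ρ = 4 × 143.35 / (6.022 × 10²³ × 1.719 × 10^-22) = 5.540 g/cm³.

5.54 g/cm³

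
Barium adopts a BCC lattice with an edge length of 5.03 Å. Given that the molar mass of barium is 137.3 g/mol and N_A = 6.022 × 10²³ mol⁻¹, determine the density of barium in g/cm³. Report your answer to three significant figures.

A BCC unit cell contains Z = 2 atoms.
Cell volume: a³ = (5.03 Å)³ = (5.030 × 10^-8 cm)³ = 1.273 × 10^-22 cm³.
ρ = Z·M/(N_A·a³) = 2 × 137.3 / (6.022 × 10²³ × 1.273 × 10^-22) = 3.583 g/cm³.

3.58 g/cm³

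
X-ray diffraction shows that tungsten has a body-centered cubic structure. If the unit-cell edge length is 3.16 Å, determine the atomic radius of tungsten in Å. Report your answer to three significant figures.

In a BCC lattice, atoms touch along the body diagonal, so √3·a = 4r.
r = √3·a/4 = 1.7321 × 3.16 / 4 = 1.37 Å.

1.37 Å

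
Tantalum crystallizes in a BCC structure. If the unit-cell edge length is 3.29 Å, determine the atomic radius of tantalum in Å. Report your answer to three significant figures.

1.42 Å

In a BCC lattice, atoms touch along the body diagonal, so √3·a = 4r.
r = √3·a/4 = 1.7321 × 3.29 / 4 = 1.42 Å.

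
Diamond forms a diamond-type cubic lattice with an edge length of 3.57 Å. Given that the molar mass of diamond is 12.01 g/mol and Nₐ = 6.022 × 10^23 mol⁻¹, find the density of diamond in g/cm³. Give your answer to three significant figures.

3.51 g/cm³

A diamond cubic unit cell contains Z = 8 atoms.
Cell volume: a³ = (3.57 Å)³ = (3.570 × 10^-8 cm)³ = 4.550 × 10^-23 cm³.
ρ = Z·M/(N_A·a³) = 8 × 12.01 / (6.022 × 10²³ × 4.550 × 10^-23) = 3.507 g/cm³.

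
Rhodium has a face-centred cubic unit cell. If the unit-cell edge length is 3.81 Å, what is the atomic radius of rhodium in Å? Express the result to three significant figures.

In an FCC lattice, atoms touch along the face diagonal, so √2·a = 4r.
r = √2·a/4 = 1.4142 × 3.81 / 4 = 1.35 Å.

1.35 Å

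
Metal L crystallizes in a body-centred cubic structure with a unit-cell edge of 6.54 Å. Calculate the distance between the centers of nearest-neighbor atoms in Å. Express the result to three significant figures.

In a BCC structure, atoms touch along the body diagonal, so √3·a = 4r; the nearest-neighbor distance equals 2r = 0.8660·a.
d = 0.8660 × 6.54 = 5.66 Å.

5.66 Å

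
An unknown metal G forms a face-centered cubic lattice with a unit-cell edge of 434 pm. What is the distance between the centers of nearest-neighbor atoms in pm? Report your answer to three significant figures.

In an FCC structure, atoms touch along the face diagonal, so √2·a = 4r; the nearest-neighbor distance equals 2r = 0.7071·a.
d = 0.7071 × 434 = 307 pm.

307 pm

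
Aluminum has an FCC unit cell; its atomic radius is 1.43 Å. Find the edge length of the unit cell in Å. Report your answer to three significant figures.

4.04 Å

In an FCC lattice, atoms touch along the face diagonal, so √2·a = 4r.
a = 4r/√2 = 4 × 1.43 / 1.4142 = 4.04 Å.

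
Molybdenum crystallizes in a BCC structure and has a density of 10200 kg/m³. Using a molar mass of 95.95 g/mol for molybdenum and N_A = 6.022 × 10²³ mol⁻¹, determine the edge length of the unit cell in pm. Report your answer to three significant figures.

With Z = 2 atoms per BCC cell, a³ = Z·M/(N_A·ρ) = 2 × 95.95 / (6.022 × 10²³ × 10.20 g/cm³) = 3.124 × 10^-23 cm³.
a = (3.124 × 10^-23)^(1/3) = 3.150 × 10^-8 cm = 315 pm.

315 pm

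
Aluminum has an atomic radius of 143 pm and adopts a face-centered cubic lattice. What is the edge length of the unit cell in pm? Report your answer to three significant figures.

404 pm

In an FCC lattice, atoms touch along the face diagonal, so √2·a = 4r.
a = 4r/√2 = 4 × 143 / 1.4142 = 404 pm.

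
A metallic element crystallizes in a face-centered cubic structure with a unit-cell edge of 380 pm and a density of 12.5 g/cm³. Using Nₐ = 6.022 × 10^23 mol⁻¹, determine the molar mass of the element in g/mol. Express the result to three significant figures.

An FCC cell has Z = 4 atoms; a = 3.800 × 10^-8 cm.
M = ρ·N_A·a³/Z = 12.5 × 6.022 × 10²³ × 5.487 × 10^-23 / 4 = 103 g/mol.

103 g/mol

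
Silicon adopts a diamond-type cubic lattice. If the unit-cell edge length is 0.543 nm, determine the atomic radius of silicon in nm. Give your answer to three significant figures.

0.118 nm

In a diamond cubic lattice, nearest neighbors lie along the body diagonal with √3·a = 8r.
r = √3·a/8 = 1.7321 × 0.543 / 8 = 0.118 nm.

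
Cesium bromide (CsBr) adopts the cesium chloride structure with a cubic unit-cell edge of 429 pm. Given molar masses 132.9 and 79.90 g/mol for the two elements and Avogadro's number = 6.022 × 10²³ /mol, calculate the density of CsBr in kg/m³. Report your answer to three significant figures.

4480 kg/m³

The cesium chloride structure contains Z = 1 formula unit per cell; M(CsBr) = 132.9 + 79.90 = 212.8 g/mol.
a³ = (4.290 × 10^-8 cm)³ = 7.895 × 10^-23 cm³.
ρ = 1 × 212.8 / (6.022 × 10²³ × 7.895 × 10^-23) = 4.476 g/cm³ = 4480 kg/m³.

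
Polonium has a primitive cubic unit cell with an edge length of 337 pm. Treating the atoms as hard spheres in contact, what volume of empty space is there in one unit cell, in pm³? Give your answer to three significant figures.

1.82 × 10^7 pm³

In a simple cubic lattice atoms touch along the cell edge, so a = 2r, so r = 0.5000a = 168.5 pm.
V_cell = a³ = 3.827 × 10^7 pm³; V_atoms = 1 × (4/3)πr³ = 2.004 × 10^7 pm³.
Empty space = 3.827 × 10^7 − 2.004 × 10^7 = 1.82 × 10^7 pm³.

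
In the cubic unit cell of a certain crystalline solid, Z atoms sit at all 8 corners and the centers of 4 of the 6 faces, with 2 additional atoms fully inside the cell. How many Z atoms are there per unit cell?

5

Corner atoms are shared by 8 cells (1/8 each), face atoms by 2 (1/2 each), interior atoms are unshared.
Net atoms = 8 × 1/8 + 4 × 1/2 + 2 = 1 + 2 + 2 = 5.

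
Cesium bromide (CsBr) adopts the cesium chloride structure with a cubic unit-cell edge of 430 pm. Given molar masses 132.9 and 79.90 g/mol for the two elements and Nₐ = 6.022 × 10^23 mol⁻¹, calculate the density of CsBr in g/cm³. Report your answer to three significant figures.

The cesium chloride structure contains Z = 1 formula unit per cell; M(CsBr) = 132.9 + 79.90 = 212.8 g/mol.
a³ = (4.300 × 10^-8 cm)³ = 7.951 × 10^-23 cm³.
ρ = 1 × 212.8 / (6.022 × 10²³ × 7.951 × 10^-23) = 4.445 g/cm³.

4.44 g/cm³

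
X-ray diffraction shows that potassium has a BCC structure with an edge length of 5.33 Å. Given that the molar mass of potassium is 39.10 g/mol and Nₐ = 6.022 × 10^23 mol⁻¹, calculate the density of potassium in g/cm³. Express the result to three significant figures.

A BCC unit cell contains Z = 2 atoms.
Cell volume: a³ = (5.33 Å)³ = (5.330 × 10^-8 cm)³ = 1.514 × 10^-22 cm³.
ρ = Z·M/(N_A·a³) = 2 × 39.10 / (6.022 × 10²³ × 1.514 × 10^-22) = 0.8576 g/cm³.

0.858 g/cm³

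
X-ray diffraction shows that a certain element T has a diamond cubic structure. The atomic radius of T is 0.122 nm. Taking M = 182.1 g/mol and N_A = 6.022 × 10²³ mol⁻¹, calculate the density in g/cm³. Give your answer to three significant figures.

13.5 g/cm³

In a diamond cubic lattice, nearest neighbors lie along the body diagonal with √3·a = 8r, giving a = 0.5635 nm = 5.635 × 10^-8 cm.
With Z = 8, ρ = Z·M/(N_A·a³) = 8 × 182.1 / (6.022 × 10²³ × 1.789 × 10^-22) = 13.52 g/cm³.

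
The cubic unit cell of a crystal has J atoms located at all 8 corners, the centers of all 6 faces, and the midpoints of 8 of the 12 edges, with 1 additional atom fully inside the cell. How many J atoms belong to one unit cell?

Corner atoms are shared by 8 cells (1/8 each), face atoms by 2 (1/2 each), edge atoms by 4 (1/4 each), interior atoms are unshared.
Net atoms = 8 × 1/8 + 6 × 1/2 + 8 × 1/4 + 1 = 1 + 3 + 2 + 1 = 7.

7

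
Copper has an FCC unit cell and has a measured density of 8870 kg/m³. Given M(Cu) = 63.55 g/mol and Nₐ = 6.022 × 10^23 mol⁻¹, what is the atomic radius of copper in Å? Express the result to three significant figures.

1.28 Å

For an FCC cell (Z = 4), a³ = Z·M/(N_A·ρ) = 4 × 63.55 / (6.022 × 10²³ × 8.870) = 4.759 × 10^-23 cm³, so a = 3.624 × 10^-8 cm = 3.624 Å.
Atoms touch along the face diagonal, so √2·a = 4r, so r = 0.3536 × a = 1.28 Å.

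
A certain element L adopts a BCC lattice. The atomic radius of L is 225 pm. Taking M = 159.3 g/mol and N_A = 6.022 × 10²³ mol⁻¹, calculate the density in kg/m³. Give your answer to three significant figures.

3770 kg/m³

In a BCC lattice, atoms touch along the body diagonal, so √3·a = 4r, giving a = 519.6 pm = 5.196 × 10^-8 cm.
With Z = 2, ρ = Z·M/(N_A·a³) = 2 × 159.3 / (6.022 × 10²³ × 1.403 × 10^-22) = 3.771 g/cm³ = 3770 kg/m³.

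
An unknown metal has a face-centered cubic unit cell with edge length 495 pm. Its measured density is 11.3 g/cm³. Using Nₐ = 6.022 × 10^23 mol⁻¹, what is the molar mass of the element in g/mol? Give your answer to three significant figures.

206 g/mol

An FCC cell has Z = 4 atoms; a = 4.950 × 10^-8 cm.
M = ρ·N_A·a³/Z = 11.3 × 6.022 × 10²³ × 1.213 × 10^-22 / 4 = 206 g/mol.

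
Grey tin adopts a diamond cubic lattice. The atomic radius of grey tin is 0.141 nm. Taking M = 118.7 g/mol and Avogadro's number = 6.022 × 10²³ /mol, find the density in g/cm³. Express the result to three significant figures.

In a diamond cubic lattice, nearest neighbors lie along the body diagonal with √3·a = 8r, giving a = 0.6513 nm = 6.513 × 10^-8 cm.
With Z = 8, ρ = Z·M/(N_A·a³) = 8 × 118.7 / (6.022 × 10²³ × 2.762 × 10^-22) = 5.709 g/cm³.

5.71 g/cm³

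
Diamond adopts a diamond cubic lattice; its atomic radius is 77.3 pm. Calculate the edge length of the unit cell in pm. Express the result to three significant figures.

In a diamond cubic lattice, nearest neighbors lie along the body diagonal with √3·a = 8r.
a = 8r/√3 = 8 × 77.3 / 1.7321 = 357 pm.

357 pm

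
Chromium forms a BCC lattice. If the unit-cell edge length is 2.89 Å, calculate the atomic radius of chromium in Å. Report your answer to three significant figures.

1.25 Å

In a BCC lattice, atoms touch along the body diagonal, so √3·a = 4r.
r = √3·a/4 = 1.7321 × 2.89 / 4 = 1.25 Å.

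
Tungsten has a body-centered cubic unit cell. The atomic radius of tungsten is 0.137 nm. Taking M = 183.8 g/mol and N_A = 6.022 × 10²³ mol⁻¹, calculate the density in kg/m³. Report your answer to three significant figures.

19300 kg/m³

In a BCC lattice, atoms touch along the body diagonal, so √3·a = 4r, giving a = 0.3164 nm = 3.164 × 10^-8 cm.
With Z = 2, ρ = Z·M/(N_A·a³) = 2 × 183.8 / (6.022 × 10²³ × 3.167 × 10^-23) = 19.27 g/cm³ = 19300 kg/m³.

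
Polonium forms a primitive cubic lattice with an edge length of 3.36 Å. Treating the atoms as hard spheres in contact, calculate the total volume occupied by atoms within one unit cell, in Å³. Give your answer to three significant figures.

In a simple cubic lattice atoms touch along the cell edge, so a = 2r, so r = 0.5000a = 1.680 Å.
V_atoms = Z × (4/3)πr³ = 1 × (4/3)π × (1.680)³ = 19.9 Å³.

19.9 Å³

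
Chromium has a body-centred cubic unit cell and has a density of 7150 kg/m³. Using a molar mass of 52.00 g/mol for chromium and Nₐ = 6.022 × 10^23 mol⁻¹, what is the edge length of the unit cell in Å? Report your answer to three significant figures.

2.89 Å

With Z = 2 atoms per BCC cell, a³ = Z·M/(N_A·ρ) = 2 × 52.00 / (6.022 × 10²³ × 7.150 g/cm³) = 2.415 × 10^-23 cm³.
a = (2.415 × 10^-23)^(1/3) = 2.891 × 10^-8 cm = 2.89 Å.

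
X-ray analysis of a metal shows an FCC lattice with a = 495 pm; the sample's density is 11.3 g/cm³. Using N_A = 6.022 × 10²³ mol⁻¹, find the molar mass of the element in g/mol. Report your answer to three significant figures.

An FCC cell has Z = 4 atoms; a = 4.950 × 10^-8 cm.
M = ρ·N_A·a³/Z = 11.3 × 6.022 × 10²³ × 1.213 × 10^-22 / 4 = 206 g/mol.

206 g/mol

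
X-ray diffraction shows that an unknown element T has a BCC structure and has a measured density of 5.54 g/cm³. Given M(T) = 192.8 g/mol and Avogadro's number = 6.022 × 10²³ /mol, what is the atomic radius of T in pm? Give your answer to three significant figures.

211 pm

For a BCC cell (Z = 2), a³ = Z·M/(N_A·ρ) = 2 × 192.8 / (6.022 × 10²³ × 5.540) = 1.156 × 10^-22 cm³, so a = 4.871 × 10^-8 cm = 487.1 pm.
Atoms touch along the body diagonal, so √3·a = 4r, so r = 0.4330 × a = 211 pm.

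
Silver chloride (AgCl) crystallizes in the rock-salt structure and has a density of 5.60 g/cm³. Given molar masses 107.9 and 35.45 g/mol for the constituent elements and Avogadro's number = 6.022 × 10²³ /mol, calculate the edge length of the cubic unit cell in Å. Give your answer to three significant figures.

M(AgCl) = 143.35 g/mol; Z = 4 formula units per cell.
a³ = Z·M/(N_A·ρ) = 4 × 143.35 / (6.022 × 10²³ × 5.60) = 1.700 × 10^-22 cm³, so a = 5.540 × 10^-8 cm = 5.54 Å.

5.54 Å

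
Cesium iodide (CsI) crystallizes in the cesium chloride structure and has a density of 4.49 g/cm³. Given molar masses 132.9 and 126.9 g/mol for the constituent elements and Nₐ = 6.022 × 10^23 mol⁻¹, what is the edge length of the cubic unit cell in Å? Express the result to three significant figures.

4.58 Å

M(CsI) = 259.8 g/mol; Z = 1 formula unit per cell.
a³ = Z·M/(N_A·ρ) = 1 × 259.8 / (6.022 × 10²³ × 4.49) = 9.608 × 10^-23 cm³, so a = 4.580 × 10^-8 cm = 4.58 Å.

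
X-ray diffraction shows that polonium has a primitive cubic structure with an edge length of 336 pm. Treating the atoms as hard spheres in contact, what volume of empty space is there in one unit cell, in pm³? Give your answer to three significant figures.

In a simple cubic lattice atoms touch along the cell edge, so a = 2r, so r = 0.5000a = 168.0 pm.
V_cell = a³ = 3.793 × 10^7 pm³; V_atoms = 1 × (4/3)πr³ = 1.986 × 10^7 pm³.
Empty space = 3.793 × 10^7 − 1.986 × 10^7 = 1.81 × 10^7 pm³.

1.81 × 10^7 pm³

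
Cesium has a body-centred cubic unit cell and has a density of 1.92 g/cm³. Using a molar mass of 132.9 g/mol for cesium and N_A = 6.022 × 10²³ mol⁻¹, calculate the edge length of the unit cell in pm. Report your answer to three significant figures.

613 pm

With Z = 2 atoms per BCC cell, a³ = Z·M/(N_A·ρ) = 2 × 132.9 / (6.022 × 10²³ × 1.920 g/cm³) = 2.299 × 10^-22 cm³.
a = (2.299 × 10^-22)^(1/3) = 6.126 × 10^-8 cm = 613 pm.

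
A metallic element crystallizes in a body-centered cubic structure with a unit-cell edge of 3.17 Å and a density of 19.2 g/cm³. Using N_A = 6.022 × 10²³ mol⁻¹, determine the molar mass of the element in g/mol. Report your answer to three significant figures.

184 g/mol

A BCC cell has Z = 2 atoms; a = 3.170 × 10^-8 cm.
M = ρ·N_A·a³/Z = 19.2 × 6.022 × 10²³ × 3.186 × 10^-23 / 2 = 184 g/mol.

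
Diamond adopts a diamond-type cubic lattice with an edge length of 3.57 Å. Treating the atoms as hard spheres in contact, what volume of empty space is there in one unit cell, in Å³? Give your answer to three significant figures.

30.0 Å³

In a diamond cubic lattice nearest neighbors lie along the body diagonal with √3·a = 8r, so r = 0.2165a = 0.7729 Å.
V_cell = a³ = 45.50 Å³; V_atoms = 8 × (4/3)πr³ = 15.47 Å³.
Empty space = 45.50 − 15.47 = 30.0 Å³.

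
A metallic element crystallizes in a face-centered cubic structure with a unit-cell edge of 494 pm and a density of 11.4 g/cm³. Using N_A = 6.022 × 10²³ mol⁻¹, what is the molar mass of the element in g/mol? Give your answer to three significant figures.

207 g/mol

An FCC cell has Z = 4 atoms; a = 4.940 × 10^-8 cm.
M = ρ·N_A·a³/Z = 11.4 × 6.022 × 10²³ × 1.206 × 10^-22 / 4 = 207 g/mol.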